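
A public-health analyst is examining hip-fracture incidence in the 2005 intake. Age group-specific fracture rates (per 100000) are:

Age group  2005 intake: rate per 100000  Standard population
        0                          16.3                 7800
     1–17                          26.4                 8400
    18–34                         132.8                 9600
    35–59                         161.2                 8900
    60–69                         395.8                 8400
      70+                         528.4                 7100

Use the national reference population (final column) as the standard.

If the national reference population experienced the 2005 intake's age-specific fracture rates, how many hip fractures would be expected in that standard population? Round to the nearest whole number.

101

Expected hip fractures = Σ (standard pop × age-specific rate ÷ 100000)
= 7800×16.3/100000 + 8400×26.4/100000 + 9600×132.8/100000 + 8900×161.2/100000 + 8400×395.8/100000 + 7100×528.4/100000
= 1.27 + 2.22 + 12.75 + 14.35 + 33.25 + 37.52 = 101.35.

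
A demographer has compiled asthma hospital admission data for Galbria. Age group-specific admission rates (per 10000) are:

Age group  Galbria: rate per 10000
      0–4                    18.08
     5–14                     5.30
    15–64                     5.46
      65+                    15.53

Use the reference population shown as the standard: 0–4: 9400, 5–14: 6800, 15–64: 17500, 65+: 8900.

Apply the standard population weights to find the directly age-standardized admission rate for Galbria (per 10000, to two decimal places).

Standard total = 42600; weights = 0.2207, 0.1596, 0.4108, 0.2089.
Standardized rate: 0.2207×18.08 + 0.1596×5.30 + 0.4108×5.46 + 0.2089×15.53 = 10.3230 per 10000.

10.32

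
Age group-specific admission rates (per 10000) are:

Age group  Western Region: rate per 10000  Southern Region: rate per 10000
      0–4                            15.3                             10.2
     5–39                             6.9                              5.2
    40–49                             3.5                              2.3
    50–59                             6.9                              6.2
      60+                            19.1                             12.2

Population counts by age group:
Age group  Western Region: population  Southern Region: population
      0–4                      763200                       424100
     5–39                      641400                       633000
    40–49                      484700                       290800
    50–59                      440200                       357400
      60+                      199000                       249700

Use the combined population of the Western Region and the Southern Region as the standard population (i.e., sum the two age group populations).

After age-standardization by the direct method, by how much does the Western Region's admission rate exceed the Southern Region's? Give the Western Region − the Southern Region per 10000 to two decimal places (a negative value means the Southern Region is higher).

Combined standard total = 4483500; weights = 0.2648, 0.2842, 0.1730, 0.1779, 0.1001.
The Western Region: 0.2648×15.3 + 0.2842×6.9 + 0.1730×3.5 + 0.1779×6.9 + 0.1001×19.1 = 9.7573 per 10000.
The Southern Region: 0.2648×10.2 + 0.2842×5.2 + 0.1730×2.3 + 0.1779×6.2 + 0.1001×12.2 = 6.9009 per 10000.
Difference = 9.7573 − 6.9009 = 2.8564.

2.86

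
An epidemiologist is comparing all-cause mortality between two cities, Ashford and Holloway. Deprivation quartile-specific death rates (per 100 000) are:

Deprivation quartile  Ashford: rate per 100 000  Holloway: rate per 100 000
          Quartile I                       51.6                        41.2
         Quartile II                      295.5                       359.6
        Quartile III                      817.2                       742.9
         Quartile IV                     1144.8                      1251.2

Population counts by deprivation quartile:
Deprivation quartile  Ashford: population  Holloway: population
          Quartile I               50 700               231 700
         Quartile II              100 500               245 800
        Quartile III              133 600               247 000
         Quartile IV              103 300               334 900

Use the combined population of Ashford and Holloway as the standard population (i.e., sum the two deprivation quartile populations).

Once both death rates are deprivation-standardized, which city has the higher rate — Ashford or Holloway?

Combined standard total = 1 447 500; weights = 0.1951, 0.2392, 0.2629, 0.3027.
Ashford: 0.1951×51.6 + 0.2392×295.5 + 0.2629×817.2 + 0.3027×1144.8 = 642.1977 per 100 000.
Holloway: 0.1951×41.2 + 0.2392×359.6 + 0.2629×742.9 + 0.3027×1251.2 = 668.1782 per 100 000.
The crude rates (669.29 vs 661.18) would put Ashford higher, but that reflects its deprivation composition; once standardized to a common deprivation structure, Holloway has the higher underlying rate.

Holloway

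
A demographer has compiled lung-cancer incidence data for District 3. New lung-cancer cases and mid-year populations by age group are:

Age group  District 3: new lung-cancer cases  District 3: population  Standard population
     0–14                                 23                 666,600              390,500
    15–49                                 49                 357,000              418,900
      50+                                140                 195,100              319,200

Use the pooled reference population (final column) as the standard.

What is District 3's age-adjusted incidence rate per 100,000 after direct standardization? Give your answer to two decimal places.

Age-specific rates per 100,000 for District 3: 3.45, 13.73, 71.76.
Standard total = 1,128,600; weights = 0.3460, 0.3712, 0.2828.
Standardized rate: 0.3460×3.45 + 0.3712×13.73 + 0.2828×71.76 = 26.5835 per 100,000.

26.58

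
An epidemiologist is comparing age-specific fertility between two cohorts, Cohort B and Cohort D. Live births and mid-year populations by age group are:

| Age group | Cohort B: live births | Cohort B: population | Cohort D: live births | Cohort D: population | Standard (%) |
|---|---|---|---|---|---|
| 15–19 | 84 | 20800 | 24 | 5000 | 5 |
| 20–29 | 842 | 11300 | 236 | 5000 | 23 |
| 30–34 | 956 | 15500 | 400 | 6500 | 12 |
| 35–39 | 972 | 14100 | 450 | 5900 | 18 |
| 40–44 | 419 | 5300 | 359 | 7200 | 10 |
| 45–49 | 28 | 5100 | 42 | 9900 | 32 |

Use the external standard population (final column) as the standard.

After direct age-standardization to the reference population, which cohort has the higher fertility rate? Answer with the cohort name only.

Cohort B

Age-specific rates per 1000 for Cohort B: 4.038, 74.513, 61.677, 68.936, 79.057, 5.490.
For Cohort D: 4.800, 47.200, 61.538, 76.271, 49.861, 4.242.
Standard weights: 0.05, 0.23, 0.12, 0.18, 0.10, 0.32.
Cohort B: 0.0500×4.038 + 0.2300×74.513 + 0.1200×61.677 + 0.1800×68.936 + 0.1000×79.057 + 0.3200×5.490 = 46.8123 per 1000.
Cohort D: 0.0500×4.800 + 0.2300×47.200 + 0.1200×61.538 + 0.1800×76.271 + 0.1000×49.861 + 0.3200×4.242 = 38.5531 per 1000.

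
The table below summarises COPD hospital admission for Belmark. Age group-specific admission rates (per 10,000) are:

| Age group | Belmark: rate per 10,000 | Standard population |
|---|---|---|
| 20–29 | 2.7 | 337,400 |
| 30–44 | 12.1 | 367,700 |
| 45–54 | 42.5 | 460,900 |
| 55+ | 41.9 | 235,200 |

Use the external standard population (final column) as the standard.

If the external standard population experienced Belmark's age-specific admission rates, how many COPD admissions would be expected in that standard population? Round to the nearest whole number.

Expected COPD admissions = Σ (standard pop × age-specific rate ÷ 10,000)
= 337,400×2.7/10,000 + 367,700×12.1/10,000 + 460,900×42.5/10,000 + 235,200×41.9/10,000
= 91.10 + 444.92 + 1958.83 + 985.49 = 3480.33.

3480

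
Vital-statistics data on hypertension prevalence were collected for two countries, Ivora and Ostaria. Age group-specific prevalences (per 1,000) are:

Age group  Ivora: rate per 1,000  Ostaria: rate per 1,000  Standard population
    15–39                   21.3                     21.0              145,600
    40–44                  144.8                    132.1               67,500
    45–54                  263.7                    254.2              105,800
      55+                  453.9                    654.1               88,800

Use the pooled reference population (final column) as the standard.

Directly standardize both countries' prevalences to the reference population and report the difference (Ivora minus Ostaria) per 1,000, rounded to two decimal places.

Standard total = 407,700; weights = 0.3571, 0.1656, 0.2595, 0.2178.
Ivora: 0.3571×21.3 + 0.1656×144.8 + 0.2595×263.7 + 0.2178×453.9 = 198.8743 per 1,000.
Ostaria: 0.3571×21.0 + 0.1656×132.1 + 0.2595×254.2 + 0.2178×654.1 = 237.8042 per 1,000.
Difference = 198.8743 − 237.8042 = -38.9299.

-38.93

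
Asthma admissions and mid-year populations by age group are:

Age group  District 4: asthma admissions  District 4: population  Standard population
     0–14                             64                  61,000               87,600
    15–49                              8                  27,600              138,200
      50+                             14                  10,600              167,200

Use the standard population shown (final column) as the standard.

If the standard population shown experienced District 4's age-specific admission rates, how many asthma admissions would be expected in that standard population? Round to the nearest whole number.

353

Age-specific rates per 10,000 for District 4: 10.49, 2.90, 13.21.
Expected asthma admissions = Σ (standard pop × age-specific rate ÷ 10,000)
= 87,600×10.49/10,000 + 138,200×2.90/10,000 + 167,200×13.21/10,000
= 91.91 + 40.06 + 220.83 = 352.80.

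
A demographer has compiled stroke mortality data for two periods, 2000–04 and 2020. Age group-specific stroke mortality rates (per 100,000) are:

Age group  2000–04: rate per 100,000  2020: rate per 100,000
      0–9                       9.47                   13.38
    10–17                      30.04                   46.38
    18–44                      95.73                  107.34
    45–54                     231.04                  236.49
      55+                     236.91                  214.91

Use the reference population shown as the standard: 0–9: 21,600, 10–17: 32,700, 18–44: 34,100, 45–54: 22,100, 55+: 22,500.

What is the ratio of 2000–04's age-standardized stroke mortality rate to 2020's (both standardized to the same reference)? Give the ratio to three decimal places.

0.959

Standard total = 133,000; weights = 0.1624, 0.2459, 0.2564, 0.1662, 0.1692.
2000–04: 0.1624×9.47 + 0.2459×30.04 + 0.2564×95.73 + 0.1662×231.04 + 0.1692×236.91 = 111.9377 per 100,000.
2020: 0.1624×13.38 + 0.2459×46.38 + 0.2564×107.34 + 0.1662×236.49 + 0.1692×214.91 = 116.7506 per 100,000.
Ratio = 111.9377 ÷ 116.7506 = 0.95878.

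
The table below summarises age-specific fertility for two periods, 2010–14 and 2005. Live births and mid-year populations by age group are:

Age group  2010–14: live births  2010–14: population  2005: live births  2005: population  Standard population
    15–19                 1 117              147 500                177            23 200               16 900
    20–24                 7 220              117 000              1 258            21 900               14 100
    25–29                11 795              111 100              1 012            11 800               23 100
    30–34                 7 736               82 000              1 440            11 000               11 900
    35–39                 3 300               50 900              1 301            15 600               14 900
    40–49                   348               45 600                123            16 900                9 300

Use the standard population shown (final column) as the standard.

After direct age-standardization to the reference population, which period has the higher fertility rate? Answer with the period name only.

2005

Age-specific rates per 1 000 for 2010–14: 7.573, 61.709, 106.166, 94.341, 64.833, 7.632.
For 2005: 7.629, 57.443, 85.763, 130.909, 83.397, 7.278.
Standard total = 90 200; weights = 0.1874, 0.1563, 0.2561, 0.1319, 0.1652, 0.1031.
2010–14: 0.1874×7.573 + 0.1563×61.709 + 0.2561×106.166 + 0.1319×94.341 + 0.1652×64.833 + 0.1031×7.632 = 62.1969 per 1 000.
2005: 0.1874×7.629 + 0.1563×57.443 + 0.2561×85.763 + 0.1319×130.909 + 0.1652×83.397 + 0.1031×7.278 = 64.1699 per 1 000.
The crude rates (56.88 vs 52.90) would put 2010–14 higher, but that reflects its age composition; once standardized to a common age structure, 2005 has the higher underlying rate.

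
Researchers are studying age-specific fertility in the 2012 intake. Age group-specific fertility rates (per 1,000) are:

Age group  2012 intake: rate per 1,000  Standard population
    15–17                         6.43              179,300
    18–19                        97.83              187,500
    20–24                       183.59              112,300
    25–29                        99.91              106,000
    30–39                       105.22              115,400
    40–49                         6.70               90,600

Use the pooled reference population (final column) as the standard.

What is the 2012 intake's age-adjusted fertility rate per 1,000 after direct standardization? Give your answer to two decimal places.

Standard total = 791,100; weights = 0.2266, 0.2370, 0.1420, 0.1340, 0.1459, 0.1145.
Standardized rate: 0.2266×6.43 + 0.2370×97.83 + 0.1420×183.59 + 0.1340×99.91 + 0.1459×105.22 + 0.1145×6.70 = 80.2086 per 1,000.

80.21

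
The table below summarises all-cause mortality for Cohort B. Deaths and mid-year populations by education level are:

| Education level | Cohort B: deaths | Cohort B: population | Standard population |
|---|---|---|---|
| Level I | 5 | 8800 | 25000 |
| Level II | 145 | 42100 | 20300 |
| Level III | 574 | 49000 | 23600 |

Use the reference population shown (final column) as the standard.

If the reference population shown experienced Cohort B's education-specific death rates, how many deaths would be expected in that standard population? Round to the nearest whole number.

361

Education-specific rates per 1000 for Cohort B: 0.568, 3.444, 11.714.
Expected deaths = Σ (standard pop × education-specific rate ÷ 1000)
= 25000×0.568/1000 + 20300×3.444/1000 + 23600×11.714/1000
= 14.20 + 69.92 + 276.46 = 360.58.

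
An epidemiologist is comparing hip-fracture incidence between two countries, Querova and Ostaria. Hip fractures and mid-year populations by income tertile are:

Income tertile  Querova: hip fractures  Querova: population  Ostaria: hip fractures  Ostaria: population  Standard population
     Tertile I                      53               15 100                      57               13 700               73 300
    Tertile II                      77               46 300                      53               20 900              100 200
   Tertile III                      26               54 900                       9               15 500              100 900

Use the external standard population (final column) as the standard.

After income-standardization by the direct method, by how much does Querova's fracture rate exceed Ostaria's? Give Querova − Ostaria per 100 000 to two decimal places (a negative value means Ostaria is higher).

-53.19

Income-specific rates per 100 000 for Querova: 350.99, 166.31, 47.36.
For Ostaria: 416.06, 253.59, 58.06.
Standard total = 274 400; weights = 0.2671, 0.3652, 0.3677.
Querova: 0.2671×350.99 + 0.3652×166.31 + 0.3677×47.36 = 171.9033 per 100 000.
Ostaria: 0.2671×416.06 + 0.3652×253.59 + 0.3677×58.06 = 225.0924 per 100 000.
Difference = 171.9033 − 225.0924 = -53.1892.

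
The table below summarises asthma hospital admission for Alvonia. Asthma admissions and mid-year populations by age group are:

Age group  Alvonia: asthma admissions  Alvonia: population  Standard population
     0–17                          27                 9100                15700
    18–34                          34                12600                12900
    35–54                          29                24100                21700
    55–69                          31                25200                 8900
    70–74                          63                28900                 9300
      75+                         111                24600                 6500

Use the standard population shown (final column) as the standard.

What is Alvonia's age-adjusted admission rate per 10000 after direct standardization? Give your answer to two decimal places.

22.41

Age-specific rates per 10000 for Alvonia: 29.67, 26.98, 12.03, 12.30, 21.80, 45.12.
Standard total = 75000; weights = 0.2093, 0.1720, 0.2893, 0.1187, 0.1240, 0.0867.
Standardized rate: 0.2093×29.67 + 0.1720×26.98 + 0.2893×12.03 + 0.1187×12.30 + 0.1240×21.80 + 0.0867×45.12 = 22.4073 per 10000.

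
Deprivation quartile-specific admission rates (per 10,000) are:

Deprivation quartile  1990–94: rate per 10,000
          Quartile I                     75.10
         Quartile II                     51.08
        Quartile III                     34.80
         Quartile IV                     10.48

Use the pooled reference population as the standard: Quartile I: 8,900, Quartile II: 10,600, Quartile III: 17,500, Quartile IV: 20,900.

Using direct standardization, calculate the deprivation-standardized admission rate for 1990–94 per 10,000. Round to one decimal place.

35.2

Standard total = 57,900; weights = 0.1537, 0.1831, 0.3022, 0.3610.
Standardized rate: 0.1537×75.10 + 0.1831×51.08 + 0.3022×34.80 + 0.3610×10.48 = 35.1964 per 10,000.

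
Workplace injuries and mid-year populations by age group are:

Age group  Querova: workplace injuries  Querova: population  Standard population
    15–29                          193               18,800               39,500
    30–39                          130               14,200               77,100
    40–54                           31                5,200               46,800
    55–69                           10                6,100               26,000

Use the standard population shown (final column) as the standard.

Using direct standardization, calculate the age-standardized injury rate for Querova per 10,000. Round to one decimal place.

75.7

Age-specific rates per 10,000 for Querova: 102.66, 91.55, 59.62, 16.39.
Standard total = 189,400; weights = 0.2086, 0.4071, 0.2471, 0.1373.
Standardized rate: 0.2086×102.66 + 0.4071×91.55 + 0.2471×59.62 + 0.1373×16.39 = 75.6586 per 10,000.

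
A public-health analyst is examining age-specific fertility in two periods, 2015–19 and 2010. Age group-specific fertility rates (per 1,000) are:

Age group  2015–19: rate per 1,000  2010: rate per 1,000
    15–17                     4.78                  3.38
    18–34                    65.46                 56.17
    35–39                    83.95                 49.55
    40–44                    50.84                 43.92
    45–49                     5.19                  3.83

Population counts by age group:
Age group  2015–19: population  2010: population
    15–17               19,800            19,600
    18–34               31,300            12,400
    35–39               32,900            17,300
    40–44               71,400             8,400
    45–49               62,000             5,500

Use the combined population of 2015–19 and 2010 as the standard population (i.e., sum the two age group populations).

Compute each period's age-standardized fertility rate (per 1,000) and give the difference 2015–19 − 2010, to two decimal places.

10.09

Combined standard total = 280,600; weights = 0.1404, 0.1557, 0.1789, 0.2844, 0.2406.
2015–19: 0.1404×4.78 + 0.1557×65.46 + 0.1789×83.95 + 0.2844×50.84 + 0.2406×5.19 = 41.5915 per 1,000.
2010: 0.1404×3.38 + 0.1557×56.17 + 0.1789×49.55 + 0.2844×43.92 + 0.2406×3.83 = 31.4988 per 1,000.
Difference = 41.5915 − 31.4988 = 10.0928.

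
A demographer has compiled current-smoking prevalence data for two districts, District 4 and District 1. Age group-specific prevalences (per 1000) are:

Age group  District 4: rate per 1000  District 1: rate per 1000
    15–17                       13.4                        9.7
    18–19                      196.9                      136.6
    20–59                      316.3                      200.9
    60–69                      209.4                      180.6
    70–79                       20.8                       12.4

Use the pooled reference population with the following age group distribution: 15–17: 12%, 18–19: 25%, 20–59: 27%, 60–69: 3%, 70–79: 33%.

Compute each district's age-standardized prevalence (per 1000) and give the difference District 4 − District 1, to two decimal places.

50.31

Standard weights: 0.12, 0.25, 0.27, 0.03, 0.33.
District 4: 0.1200×13.4 + 0.2500×196.9 + 0.2700×316.3 + 0.0300×209.4 + 0.3300×20.8 = 149.3800 per 1000.
District 1: 0.1200×9.7 + 0.2500×136.6 + 0.2700×200.9 + 0.0300×180.6 + 0.3300×12.4 = 99.0670 per 1000.
Difference = 149.3800 − 99.0670 = 50.3130.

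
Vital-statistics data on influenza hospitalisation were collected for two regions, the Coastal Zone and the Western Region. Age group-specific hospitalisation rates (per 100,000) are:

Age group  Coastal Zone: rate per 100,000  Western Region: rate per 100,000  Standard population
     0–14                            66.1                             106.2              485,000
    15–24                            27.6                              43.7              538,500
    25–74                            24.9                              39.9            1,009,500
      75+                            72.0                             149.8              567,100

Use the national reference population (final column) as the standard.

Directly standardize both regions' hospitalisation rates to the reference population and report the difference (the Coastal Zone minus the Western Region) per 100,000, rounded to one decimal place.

-33.6

Standard total = 2,600,100; weights = 0.1865, 0.2071, 0.3883, 0.2181.
The Coastal Zone: 0.1865×66.1 + 0.2071×27.6 + 0.3883×24.9 + 0.2181×72.0 = 43.4171 per 100,000.
The Western Region: 0.1865×106.2 + 0.2071×43.7 + 0.3883×39.9 + 0.2181×149.8 = 77.0240 per 100,000.
Difference = 43.4171 − 77.0240 = -33.6069.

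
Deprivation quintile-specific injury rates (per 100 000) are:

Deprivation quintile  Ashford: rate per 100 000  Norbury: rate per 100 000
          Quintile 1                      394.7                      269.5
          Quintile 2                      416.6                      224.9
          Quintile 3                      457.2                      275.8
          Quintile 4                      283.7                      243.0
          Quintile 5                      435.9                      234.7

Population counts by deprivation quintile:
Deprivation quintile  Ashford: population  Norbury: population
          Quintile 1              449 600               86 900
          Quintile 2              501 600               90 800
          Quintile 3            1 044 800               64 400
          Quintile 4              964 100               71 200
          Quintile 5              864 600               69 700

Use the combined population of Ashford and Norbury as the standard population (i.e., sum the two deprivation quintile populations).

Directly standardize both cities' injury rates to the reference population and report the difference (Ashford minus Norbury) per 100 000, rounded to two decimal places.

145.46

Combined standard total = 4 207 700; weights = 0.1275, 0.1408, 0.2636, 0.2460, 0.2220.
Ashford: 0.1275×394.7 + 0.1408×416.6 + 0.2636×457.2 + 0.2460×283.7 + 0.2220×435.9 = 396.0959 per 100 000.
Norbury: 0.1275×269.5 + 0.1408×224.9 + 0.2636×275.8 + 0.2460×243.0 + 0.2220×234.7 = 250.6341 per 100 000.
Difference = 396.0959 − 250.6341 = 145.4618.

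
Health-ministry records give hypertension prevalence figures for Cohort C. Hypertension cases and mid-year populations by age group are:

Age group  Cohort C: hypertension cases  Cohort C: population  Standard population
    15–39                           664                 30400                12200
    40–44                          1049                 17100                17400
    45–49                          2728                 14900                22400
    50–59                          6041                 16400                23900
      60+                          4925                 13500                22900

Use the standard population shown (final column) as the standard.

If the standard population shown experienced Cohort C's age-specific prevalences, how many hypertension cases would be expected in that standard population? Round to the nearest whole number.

Age-specific rates per 1000 for Cohort C: 21.842, 61.345, 183.087, 368.354, 364.815.
Expected hypertension cases = Σ (standard pop × age-specific rate ÷ 1000)
= 12200×21.842/1000 + 17400×61.345/1000 + 22400×183.087/1000 + 23900×368.354/1000 + 22900×364.815/1000
= 266.47 + 1067.40 + 4101.15 + 8803.65 + 8354.26 = 22592.94.

22593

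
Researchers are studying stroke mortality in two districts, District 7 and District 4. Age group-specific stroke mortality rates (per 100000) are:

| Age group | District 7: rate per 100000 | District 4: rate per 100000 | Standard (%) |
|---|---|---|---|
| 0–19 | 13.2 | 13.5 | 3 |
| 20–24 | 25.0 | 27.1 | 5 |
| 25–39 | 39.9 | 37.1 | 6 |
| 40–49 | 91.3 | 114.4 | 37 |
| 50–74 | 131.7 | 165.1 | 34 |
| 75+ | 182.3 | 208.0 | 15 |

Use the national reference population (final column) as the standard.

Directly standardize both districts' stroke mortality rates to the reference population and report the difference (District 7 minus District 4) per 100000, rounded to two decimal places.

Standard weights: 0.03, 0.05, 0.06, 0.37, 0.34, 0.15.
District 7: 0.0300×13.2 + 0.0500×25.0 + 0.0600×39.9 + 0.3700×91.3 + 0.3400×131.7 + 0.1500×182.3 = 109.9440 per 100000.
District 4: 0.0300×13.5 + 0.0500×27.1 + 0.0600×37.1 + 0.3700×114.4 + 0.3400×165.1 + 0.1500×208.0 = 133.6480 per 100000.
Difference = 109.9440 − 133.6480 = -23.7040.

-23.70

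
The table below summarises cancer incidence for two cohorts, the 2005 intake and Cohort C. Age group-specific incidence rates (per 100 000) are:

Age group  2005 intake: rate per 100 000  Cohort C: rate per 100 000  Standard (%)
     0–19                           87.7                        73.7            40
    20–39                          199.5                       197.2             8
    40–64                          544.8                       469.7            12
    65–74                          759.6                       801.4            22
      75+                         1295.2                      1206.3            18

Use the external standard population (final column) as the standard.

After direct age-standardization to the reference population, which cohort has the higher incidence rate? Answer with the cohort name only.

2005 intake

Standard weights: 0.40, 0.08, 0.12, 0.22, 0.18.
The 2005 intake: 0.4000×87.7 + 0.0800×199.5 + 0.1200×544.8 + 0.2200×759.6 + 0.1800×1295.2 = 516.6640 per 100 000.
Cohort C: 0.4000×73.7 + 0.0800×197.2 + 0.1200×469.7 + 0.2200×801.4 + 0.1800×1206.3 = 495.0620 per 100 000.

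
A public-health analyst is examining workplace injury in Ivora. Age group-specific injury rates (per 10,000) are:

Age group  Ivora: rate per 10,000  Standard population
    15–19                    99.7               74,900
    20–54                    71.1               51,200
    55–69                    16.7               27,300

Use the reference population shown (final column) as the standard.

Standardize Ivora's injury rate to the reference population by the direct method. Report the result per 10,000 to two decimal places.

75.38

Standard total = 153,400; weights = 0.4883, 0.3338, 0.1780.
Standardized rate: 0.4883×99.7 + 0.3338×71.1 + 0.1780×16.7 = 75.3831 per 10,000.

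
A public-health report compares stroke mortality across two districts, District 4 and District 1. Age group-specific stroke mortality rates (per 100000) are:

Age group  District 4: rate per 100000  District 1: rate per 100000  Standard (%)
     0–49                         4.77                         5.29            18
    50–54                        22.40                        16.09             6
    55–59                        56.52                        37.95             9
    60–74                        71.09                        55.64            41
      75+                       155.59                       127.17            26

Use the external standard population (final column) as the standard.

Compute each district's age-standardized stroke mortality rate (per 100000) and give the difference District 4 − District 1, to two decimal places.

Standard weights: 0.18, 0.06, 0.09, 0.41, 0.26.
District 4: 0.1800×4.77 + 0.0600×22.40 + 0.0900×56.52 + 0.4100×71.09 + 0.2600×155.59 = 76.8897 per 100000.
District 1: 0.1800×5.29 + 0.0600×16.09 + 0.0900×37.95 + 0.4100×55.64 + 0.2600×127.17 = 61.2097 per 100000.
Difference = 76.8897 − 61.2097 = 15.6800.

15.68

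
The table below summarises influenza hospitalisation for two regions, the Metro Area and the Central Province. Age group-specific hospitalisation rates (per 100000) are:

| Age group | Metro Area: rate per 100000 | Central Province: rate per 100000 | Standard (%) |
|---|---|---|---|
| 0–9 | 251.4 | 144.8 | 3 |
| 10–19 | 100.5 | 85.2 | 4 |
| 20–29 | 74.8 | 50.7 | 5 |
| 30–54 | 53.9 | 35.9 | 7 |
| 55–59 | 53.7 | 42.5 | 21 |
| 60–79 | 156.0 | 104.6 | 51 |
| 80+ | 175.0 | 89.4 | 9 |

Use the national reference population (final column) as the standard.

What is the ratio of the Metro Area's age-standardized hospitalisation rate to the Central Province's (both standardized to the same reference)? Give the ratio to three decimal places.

1.512

Standard weights: 0.03, 0.04, 0.05, 0.07, 0.21, 0.51, 0.09.
The Metro Area: 0.0300×251.4 + 0.0400×100.5 + 0.0500×74.8 + 0.0700×53.9 + 0.2100×53.7 + 0.5100×156.0 + 0.0900×175.0 = 125.6620 per 100000.
The Central Province: 0.0300×144.8 + 0.0400×85.2 + 0.0500×50.7 + 0.0700×35.9 + 0.2100×42.5 + 0.5100×104.6 + 0.0900×89.4 = 83.1170 per 100000.
Ratio = 125.6620 ÷ 83.1170 = 1.51187.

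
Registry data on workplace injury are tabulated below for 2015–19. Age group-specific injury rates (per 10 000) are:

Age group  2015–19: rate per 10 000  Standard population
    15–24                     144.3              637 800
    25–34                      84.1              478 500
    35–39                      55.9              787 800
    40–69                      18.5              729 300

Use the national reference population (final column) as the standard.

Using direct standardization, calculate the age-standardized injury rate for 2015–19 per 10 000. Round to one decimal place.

Standard total = 2 633 400; weights = 0.2422, 0.1817, 0.2992, 0.2769.
Standardized rate: 0.2422×144.3 + 0.1817×84.1 + 0.2992×55.9 + 0.2769×18.5 = 72.0766 per 10 000.

72.1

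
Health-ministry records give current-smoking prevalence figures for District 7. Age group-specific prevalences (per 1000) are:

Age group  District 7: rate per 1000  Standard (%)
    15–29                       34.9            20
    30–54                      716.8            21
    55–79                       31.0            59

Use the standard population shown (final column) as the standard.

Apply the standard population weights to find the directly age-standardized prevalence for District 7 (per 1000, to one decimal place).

Standard weights: 0.20, 0.21, 0.59.
Standardized rate: 0.2000×34.9 + 0.2100×716.8 + 0.5900×31.0 = 175.7980 per 1000.

175.8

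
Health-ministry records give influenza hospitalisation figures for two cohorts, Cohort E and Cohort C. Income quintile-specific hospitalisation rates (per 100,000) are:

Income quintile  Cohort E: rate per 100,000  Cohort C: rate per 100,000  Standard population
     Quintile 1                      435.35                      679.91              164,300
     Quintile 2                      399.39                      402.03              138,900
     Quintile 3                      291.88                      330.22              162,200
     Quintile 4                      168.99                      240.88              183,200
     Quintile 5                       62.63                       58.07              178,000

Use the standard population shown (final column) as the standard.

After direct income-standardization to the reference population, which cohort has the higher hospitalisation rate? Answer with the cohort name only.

Standard total = 826,600; weights = 0.1988, 0.1680, 0.1962, 0.2216, 0.2153.
Cohort E: 0.1988×435.35 + 0.1680×399.39 + 0.1962×291.88 + 0.2216×168.99 + 0.2153×62.63 = 261.8598 per 100,000.
Cohort C: 0.1988×679.91 + 0.1680×402.03 + 0.1962×330.22 + 0.2216×240.88 + 0.2153×58.07 = 333.3880 per 100,000.

Cohort C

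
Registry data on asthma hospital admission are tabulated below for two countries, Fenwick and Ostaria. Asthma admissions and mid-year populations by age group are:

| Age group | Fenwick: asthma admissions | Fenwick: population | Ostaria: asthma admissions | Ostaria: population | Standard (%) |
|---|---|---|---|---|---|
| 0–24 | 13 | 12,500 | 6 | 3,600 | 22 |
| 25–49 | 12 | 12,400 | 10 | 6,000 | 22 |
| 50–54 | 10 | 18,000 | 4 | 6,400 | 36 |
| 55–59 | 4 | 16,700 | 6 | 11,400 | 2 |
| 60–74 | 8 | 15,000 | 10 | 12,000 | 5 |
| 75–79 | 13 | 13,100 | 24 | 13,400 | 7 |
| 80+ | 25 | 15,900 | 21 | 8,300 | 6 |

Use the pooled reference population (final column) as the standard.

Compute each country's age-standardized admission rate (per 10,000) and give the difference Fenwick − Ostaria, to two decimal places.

-4.51

Age-specific rates per 10,000 for Fenwick: 10.40, 9.68, 5.56, 2.40, 5.33, 9.92, 15.72.
For Ostaria: 16.67, 16.67, 6.25, 5.26, 8.33, 17.91, 25.30.
Standard weights: 0.22, 0.22, 0.36, 0.02, 0.05, 0.07, 0.06.
Fenwick: 0.2200×10.40 + 0.2200×9.68 + 0.3600×5.56 + 0.0200×2.40 + 0.0500×5.33 + 0.0700×9.92 + 0.0600×15.72 = 8.3697 per 10,000.
Ostaria: 0.2200×16.67 + 0.2200×16.67 + 0.3600×6.25 + 0.0200×5.26 + 0.0500×8.33 + 0.0700×17.91 + 0.0600×25.30 = 12.8771 per 10,000.
Difference = 8.3697 − 12.8771 = -4.5074.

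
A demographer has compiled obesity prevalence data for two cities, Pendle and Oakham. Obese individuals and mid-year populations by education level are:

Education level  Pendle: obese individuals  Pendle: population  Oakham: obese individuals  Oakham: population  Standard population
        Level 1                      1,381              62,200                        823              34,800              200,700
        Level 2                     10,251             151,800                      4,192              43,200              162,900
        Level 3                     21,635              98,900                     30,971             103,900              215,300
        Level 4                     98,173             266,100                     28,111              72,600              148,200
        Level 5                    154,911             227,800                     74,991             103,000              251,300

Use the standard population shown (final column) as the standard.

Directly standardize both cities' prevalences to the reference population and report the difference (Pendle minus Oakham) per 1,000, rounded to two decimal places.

Education-specific rates per 1,000 for Pendle: 22.203, 67.530, 218.756, 368.933, 680.031.
For Oakham: 23.649, 97.037, 298.085, 387.204, 728.068.
Standard total = 978,400; weights = 0.2051, 0.1665, 0.2201, 0.1515, 0.2568.
Pendle: 0.2051×22.203 + 0.1665×67.530 + 0.2201×218.756 + 0.1515×368.933 + 0.2568×680.031 = 294.4833 per 1,000.
Oakham: 0.2051×23.649 + 0.1665×97.037 + 0.2201×298.085 + 0.1515×387.204 + 0.2568×728.068 = 332.2552 per 1,000.
Difference = 294.4833 − 332.2552 = -37.7719.

-37.77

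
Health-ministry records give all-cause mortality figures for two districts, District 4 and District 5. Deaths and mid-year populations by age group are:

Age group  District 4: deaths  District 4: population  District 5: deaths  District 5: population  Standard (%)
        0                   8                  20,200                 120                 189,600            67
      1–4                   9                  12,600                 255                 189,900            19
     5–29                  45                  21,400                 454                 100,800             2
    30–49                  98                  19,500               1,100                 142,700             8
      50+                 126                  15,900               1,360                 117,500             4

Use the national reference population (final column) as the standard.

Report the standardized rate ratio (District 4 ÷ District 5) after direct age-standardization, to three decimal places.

0.629

Age-specific rates per 1,000 for District 4: 0.396, 0.714, 2.103, 5.026, 7.925.
For District 5: 0.633, 1.343, 4.504, 7.708, 11.574.
Standard weights: 0.67, 0.19, 0.02, 0.08, 0.04.
District 4: 0.6700×0.396 + 0.1900×0.714 + 0.0200×2.103 + 0.0800×5.026 + 0.0400×7.925 = 1.1621 per 1,000.
District 5: 0.6700×0.633 + 0.1900×1.343 + 0.0200×4.504 + 0.0800×7.708 + 0.0400×11.574 = 1.8489 per 1,000.
Ratio = 1.1621 ÷ 1.8489 = 0.62856.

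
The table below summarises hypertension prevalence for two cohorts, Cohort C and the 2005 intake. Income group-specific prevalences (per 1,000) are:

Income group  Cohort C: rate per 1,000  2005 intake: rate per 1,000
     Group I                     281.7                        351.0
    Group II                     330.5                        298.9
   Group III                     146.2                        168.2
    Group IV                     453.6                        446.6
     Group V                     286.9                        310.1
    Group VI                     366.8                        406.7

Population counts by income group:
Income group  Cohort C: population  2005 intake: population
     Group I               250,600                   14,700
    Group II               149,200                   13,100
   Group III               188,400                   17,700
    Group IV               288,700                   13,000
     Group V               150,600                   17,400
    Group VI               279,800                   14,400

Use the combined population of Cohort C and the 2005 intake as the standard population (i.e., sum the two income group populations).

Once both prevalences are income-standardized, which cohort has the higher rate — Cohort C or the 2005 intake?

2005 intake

Combined standard total = 1,397,600; weights = 0.1898, 0.1161, 0.1475, 0.2159, 0.1202, 0.2105.
Cohort C: 0.1898×281.7 + 0.1161×330.5 + 0.1475×146.2 + 0.2159×453.6 + 0.1202×286.9 + 0.2105×366.8 = 323.0322 per 1,000.
The 2005 intake: 0.1898×351.0 + 0.1161×298.9 + 0.1475×168.2 + 0.2159×446.6 + 0.1202×310.1 + 0.2105×406.7 = 345.4386 per 1,000.
The crude rates (324.52 vs 322.37) would put Cohort C higher, but that reflects its income composition; once standardized to a common income structure, the 2005 intake has the higher underlying rate.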